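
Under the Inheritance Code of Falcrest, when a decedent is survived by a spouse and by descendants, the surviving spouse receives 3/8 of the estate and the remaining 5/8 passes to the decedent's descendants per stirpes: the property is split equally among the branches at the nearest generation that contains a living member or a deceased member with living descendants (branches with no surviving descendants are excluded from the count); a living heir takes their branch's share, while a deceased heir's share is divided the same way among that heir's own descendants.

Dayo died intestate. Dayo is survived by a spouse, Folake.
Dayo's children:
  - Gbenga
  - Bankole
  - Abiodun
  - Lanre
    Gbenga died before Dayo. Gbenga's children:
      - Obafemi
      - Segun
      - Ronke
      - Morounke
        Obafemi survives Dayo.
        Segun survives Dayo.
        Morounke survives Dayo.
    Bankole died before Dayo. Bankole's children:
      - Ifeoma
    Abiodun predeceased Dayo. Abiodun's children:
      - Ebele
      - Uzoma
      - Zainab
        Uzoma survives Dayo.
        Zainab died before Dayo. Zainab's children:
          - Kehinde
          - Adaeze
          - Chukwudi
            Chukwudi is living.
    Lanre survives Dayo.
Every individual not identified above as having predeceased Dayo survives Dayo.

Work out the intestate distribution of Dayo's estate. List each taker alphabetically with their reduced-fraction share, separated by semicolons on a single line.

Adaeze 5/288; Chukwudi 5/288; Ebele 5/96; Folake 3/8; Ifeoma 5/32; Kehinde 5/288; Lanre 5/32; Morounke 5/128; Obafemi 5/128; Ronke 5/128; Segun 5/128; Uzoma 5/96

Folake, as surviving spouse, takes 3/8.
The remaining 5/8 passes to Dayo's descendants per stirpes.
The 5/8 is divided into 4 equal shares of 5/32 among Gbenga, Bankole, Abiodun, Lanre.
Gbenga predeceased; the 5/32 allotted to Gbenga's branch passes to Gbenga's issue by representation.
The 5/32 is divided into 4 equal shares of 5/128 among Obafemi, Segun, Ronke, Morounke.
Obafemi is living and takes 5/128.
Segun is living and takes 5/128.
Ronke is living and takes 5/128.
Morounke is living and takes 5/128.
Bankole predeceased; the 5/32 allotted to Bankole's branch passes to Bankole's issue by representation.
Ifeoma is the sole taker at this level and receives the full 5/32.
Abiodun predeceased; the 5/32 allotted to Abiodun's branch passes to Abiodun's issue by representation.
The 5/32 is divided into 3 equal shares of 5/96 among Ebele, Uzoma, Zainab.
Ebele is living and takes 5/96.
Uzoma is living and takes 5/96.
Zainab predeceased; the 5/96 allotted to Zainab's branch passes to Zainab's issue by representation.
The 5/96 is divided into 3 equal shares of 5/288 among Kehinde, Adaeze, Chukwudi.
Kehinde is living and takes 5/288.
Adaeze is living and takes 5/288.
Chukwudi is living and takes 5/288.
Lanre is living and takes 5/32.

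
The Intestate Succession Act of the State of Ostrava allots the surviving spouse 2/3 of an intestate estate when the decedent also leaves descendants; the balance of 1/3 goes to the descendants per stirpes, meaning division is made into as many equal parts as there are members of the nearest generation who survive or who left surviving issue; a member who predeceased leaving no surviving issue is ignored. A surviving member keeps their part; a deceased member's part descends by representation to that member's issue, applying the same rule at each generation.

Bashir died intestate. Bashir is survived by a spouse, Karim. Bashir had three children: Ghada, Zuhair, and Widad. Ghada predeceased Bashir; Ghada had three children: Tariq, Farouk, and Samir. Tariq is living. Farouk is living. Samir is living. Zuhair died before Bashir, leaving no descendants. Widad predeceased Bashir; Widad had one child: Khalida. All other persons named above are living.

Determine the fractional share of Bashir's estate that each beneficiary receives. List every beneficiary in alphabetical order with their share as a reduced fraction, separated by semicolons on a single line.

Karim, as surviving spouse, takes 2/3.
The remaining 1/3 passes to Bashir's descendants per stirpes.
Zuhair left no surviving issue, so that branch lapses and is disregarded.
The 1/3 is divided into 2 equal shares of 1/6 among Ghada, Widad.
Ghada predeceased; the 1/6 allotted to Ghada's branch passes to Ghada's issue by representation.
The 1/6 is divided into 3 equal shares of 1/18 among Tariq, Farouk, Samir.
Tariq is living and takes 1/18.
Farouk is living and takes 1/18.
Samir is living and takes 1/18.
Widad predeceased; the 1/6 allotted to Widad's branch passes to Widad's issue by representation.
Khalida is the sole taker at this level and receives the full 1/6.

Farouk 1/18; Karim 2/3; Khalida 1/6; Samir 1/18; Tariq 1/18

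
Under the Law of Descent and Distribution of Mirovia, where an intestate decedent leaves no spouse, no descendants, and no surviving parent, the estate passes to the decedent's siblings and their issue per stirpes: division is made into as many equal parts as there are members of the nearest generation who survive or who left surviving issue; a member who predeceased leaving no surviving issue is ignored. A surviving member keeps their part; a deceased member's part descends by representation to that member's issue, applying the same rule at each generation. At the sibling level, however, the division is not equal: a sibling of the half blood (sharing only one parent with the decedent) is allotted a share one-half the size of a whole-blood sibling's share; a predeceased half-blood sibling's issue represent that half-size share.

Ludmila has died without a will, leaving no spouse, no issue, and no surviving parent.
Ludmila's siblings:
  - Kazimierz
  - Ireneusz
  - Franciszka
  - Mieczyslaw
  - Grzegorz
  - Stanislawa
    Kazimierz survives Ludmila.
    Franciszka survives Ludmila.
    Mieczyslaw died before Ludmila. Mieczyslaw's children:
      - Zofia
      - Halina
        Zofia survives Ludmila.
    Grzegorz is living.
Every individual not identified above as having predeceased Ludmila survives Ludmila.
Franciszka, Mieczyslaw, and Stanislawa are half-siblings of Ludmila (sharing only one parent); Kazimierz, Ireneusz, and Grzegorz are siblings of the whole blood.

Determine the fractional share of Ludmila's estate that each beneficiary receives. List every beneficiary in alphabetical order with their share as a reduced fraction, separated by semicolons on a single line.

Franciszka 1/9; Grzegorz 2/9; Halina 1/18; Ireneusz 2/9; Kazimierz 2/9; Stanislawa 1/9; Zofia 1/18

No spouse, descendants, or parent survives, so the estate passes to Ludmila's siblings per stirpes.
Half-blood siblings count for one-half the weight of whole-blood siblings at the initial division.
Dividing 1 in proportion to weights (total weight 9/2): Kazimierz (weight 1) → 2/9; Ireneusz (weight 1) → 2/9; Franciszka (weight 1/2) → 1/9; Mieczyslaw (weight 1/2) → 1/9; Grzegorz (weight 1) → 2/9; Stanislawa (weight 1/2) → 1/9.
Kazimierz is living and takes 2/9.
Ireneusz is living and takes 2/9.
Franciszka is living and takes 1/9.
Mieczyslaw predeceased; the 1/9 allotted to Mieczyslaw's branch passes to Mieczyslaw's issue by representation.
The 1/9 is divided into 2 equal shares of 1/18 among Zofia, Halina.
Zofia is living and takes 1/18.
Halina is living and takes 1/18.
Grzegorz is living and takes 2/9.
Stanislawa is living and takes 1/9.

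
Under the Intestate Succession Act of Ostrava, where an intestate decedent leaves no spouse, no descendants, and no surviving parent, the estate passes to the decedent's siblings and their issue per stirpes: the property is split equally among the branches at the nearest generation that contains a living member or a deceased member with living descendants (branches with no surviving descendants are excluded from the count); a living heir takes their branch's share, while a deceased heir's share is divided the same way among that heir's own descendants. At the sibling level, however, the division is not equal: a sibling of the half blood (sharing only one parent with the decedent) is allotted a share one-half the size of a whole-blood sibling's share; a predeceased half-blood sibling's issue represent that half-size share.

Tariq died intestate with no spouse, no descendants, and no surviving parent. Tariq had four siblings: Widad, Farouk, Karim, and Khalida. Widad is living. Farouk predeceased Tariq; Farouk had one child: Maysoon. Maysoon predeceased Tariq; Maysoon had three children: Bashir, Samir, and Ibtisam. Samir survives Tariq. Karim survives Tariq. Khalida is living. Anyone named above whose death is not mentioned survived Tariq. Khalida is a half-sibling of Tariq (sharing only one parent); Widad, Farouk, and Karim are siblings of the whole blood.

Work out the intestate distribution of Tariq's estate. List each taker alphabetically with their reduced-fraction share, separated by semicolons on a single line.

No spouse, descendants, or parent survives, so the estate passes to Tariq's siblings per stirpes.
Half-blood siblings count for one-half the weight of whole-blood siblings at the initial division.
Dividing 1 in proportion to weights (total weight 7/2): Widad (weight 1) → 2/7; Farouk (weight 1) → 2/7; Karim (weight 1) → 2/7; Khalida (weight 1/2) → 1/7.
Widad is living and takes 2/7.
Farouk predeceased; the 2/7 allotted to Farouk's branch passes to Farouk's issue by representation.
Maysoon's line is the sole branch at this level, so the full 2/7 passes to Maysoon's issue by representation.
The 2/7 is divided into 3 equal shares of 2/21 among Bashir, Samir, Ibtisam.
Bashir is living and takes 2/21.
Samir is living and takes 2/21.
Ibtisam is living and takes 2/21.
Karim is living and takes 2/7.
Khalida is living and takes 1/7.

Bashir 2/21; Ibtisam 2/21; Karim 2/7; Khalida 1/7; Samir 2/21; Widad 2/7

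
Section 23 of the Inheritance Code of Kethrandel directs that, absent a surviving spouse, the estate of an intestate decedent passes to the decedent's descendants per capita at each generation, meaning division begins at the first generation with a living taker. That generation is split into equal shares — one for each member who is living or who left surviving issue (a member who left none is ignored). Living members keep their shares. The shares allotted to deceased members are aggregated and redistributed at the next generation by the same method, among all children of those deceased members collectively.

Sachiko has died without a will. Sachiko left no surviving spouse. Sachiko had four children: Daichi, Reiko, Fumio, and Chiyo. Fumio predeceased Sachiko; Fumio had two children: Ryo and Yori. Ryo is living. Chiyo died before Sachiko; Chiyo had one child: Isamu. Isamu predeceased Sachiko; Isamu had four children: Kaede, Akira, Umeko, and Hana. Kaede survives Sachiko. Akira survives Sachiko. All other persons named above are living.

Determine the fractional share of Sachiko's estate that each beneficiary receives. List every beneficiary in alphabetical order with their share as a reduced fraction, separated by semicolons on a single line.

Akira 1/24; Daichi 1/4; Hana 1/24; Kaede 1/24; Reiko 1/4; Ryo 1/6; Umeko 1/24; Yori 1/6

There is no surviving spouse, so the entire estate passes to Sachiko's descendants per capita at each generation.
At generation 1 (Daichi, Reiko, Fumio, Chiyo) there are 4 shares of (1)/4 = 1/4 each.
Living: Daichi and Reiko — each takes 1/4.
Deceased: Fumio and Chiyo. Their combined 1/2 is pooled and carried to generation 2.
At generation 2 (Ryo, Yori, Isamu) there are 3 shares of (1/2)/3 = 1/6 each.
Living: Ryo and Yori — each takes 1/6.
Deceased: Isamu. That 1/6 share is carried to generation 3.
At generation 3 (Kaede, Akira, Umeko, Hana) there are 4 shares of (1/6)/4 = 1/24 each.
Living: Kaede, Akira, Umeko, and Hana — each takes 1/24.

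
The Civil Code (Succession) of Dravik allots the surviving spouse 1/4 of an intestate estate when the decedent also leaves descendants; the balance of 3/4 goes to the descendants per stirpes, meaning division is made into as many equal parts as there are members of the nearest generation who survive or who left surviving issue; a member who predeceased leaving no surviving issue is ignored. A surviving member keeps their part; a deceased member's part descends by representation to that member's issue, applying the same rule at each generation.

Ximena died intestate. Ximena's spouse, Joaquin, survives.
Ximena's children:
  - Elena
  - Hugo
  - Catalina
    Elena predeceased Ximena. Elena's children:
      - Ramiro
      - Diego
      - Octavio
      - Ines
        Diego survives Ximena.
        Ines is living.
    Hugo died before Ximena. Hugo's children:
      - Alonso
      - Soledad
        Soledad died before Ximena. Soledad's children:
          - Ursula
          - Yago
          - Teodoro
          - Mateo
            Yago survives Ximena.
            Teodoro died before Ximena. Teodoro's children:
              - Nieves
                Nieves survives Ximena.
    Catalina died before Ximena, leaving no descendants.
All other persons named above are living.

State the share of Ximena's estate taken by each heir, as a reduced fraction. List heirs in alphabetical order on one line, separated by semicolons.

Alonso 3/16; Diego 3/32; Ines 3/32; Joaquin 1/4; Mateo 3/64; Nieves 3/64; Octavio 3/32; Ramiro 3/32; Ursula 3/64; Yago 3/64

Joaquin, as surviving spouse, takes 1/4.
The remaining 3/4 passes to Ximena's descendants per stirpes.
Catalina left no surviving issue, so that branch lapses and is disregarded.
The 3/4 is divided into 2 equal shares of 3/8 among Elena, Hugo.
Elena predeceased; the 3/8 allotted to Elena's branch passes to Elena's issue by representation.
The 3/8 is divided into 4 equal shares of 3/32 among Ramiro, Diego, Octavio, Ines.
Ramiro is living and takes 3/32.
Diego is living and takes 3/32.
Octavio is living and takes 3/32.
Ines is living and takes 3/32.
Hugo predeceased; the 3/8 allotted to Hugo's branch passes to Hugo's issue by representation.
The 3/8 is divided into 2 equal shares of 3/16 among Alonso, Soledad.
Alonso is living and takes 3/16.
Soledad predeceased; the 3/16 allotted to Soledad's branch passes to Soledad's issue by representation.
The 3/16 is divided into 4 equal shares of 3/64 among Ursula, Yago, Teodoro, Mateo.
Ursula is living and takes 3/64.
Yago is living and takes 3/64.
Teodoro predeceased; the 3/64 allotted to Teodoro's branch passes to Teodoro's issue by representation.
Nieves is the sole taker at this level and receives the full 3/64.
Mateo is living and takes 3/64.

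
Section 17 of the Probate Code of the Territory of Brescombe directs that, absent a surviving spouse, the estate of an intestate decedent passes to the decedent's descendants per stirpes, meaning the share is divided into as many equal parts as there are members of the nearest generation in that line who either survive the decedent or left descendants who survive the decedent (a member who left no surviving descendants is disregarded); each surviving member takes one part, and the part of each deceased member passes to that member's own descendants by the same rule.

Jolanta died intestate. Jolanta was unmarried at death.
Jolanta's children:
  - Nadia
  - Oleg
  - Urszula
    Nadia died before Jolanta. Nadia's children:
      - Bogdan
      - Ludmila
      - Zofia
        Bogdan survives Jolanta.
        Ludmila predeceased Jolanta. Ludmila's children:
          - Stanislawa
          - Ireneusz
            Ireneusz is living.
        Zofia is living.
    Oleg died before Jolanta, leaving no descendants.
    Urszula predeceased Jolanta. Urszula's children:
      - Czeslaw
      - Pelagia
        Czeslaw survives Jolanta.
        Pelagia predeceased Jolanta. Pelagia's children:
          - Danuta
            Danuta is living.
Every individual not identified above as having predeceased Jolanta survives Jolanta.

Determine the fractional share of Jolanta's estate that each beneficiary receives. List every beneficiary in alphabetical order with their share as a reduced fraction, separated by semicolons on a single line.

There is no surviving spouse, so the entire estate passes to Jolanta's descendants per stirpes.
Oleg left no surviving issue, so that branch lapses and is disregarded.
The estate is divided into 2 equal shares of 1/2 among Nadia, Urszula.
Nadia predeceased; the 1/2 allotted to Nadia's branch passes to Nadia's issue by representation.
The 1/2 is divided into 3 equal shares of 1/6 among Bogdan, Ludmila, Zofia.
Bogdan is living and takes 1/6.
Ludmila predeceased; the 1/6 allotted to Ludmila's branch passes to Ludmila's issue by representation.
The 1/6 is divided into 2 equal shares of 1/12 among Stanislawa, Ireneusz.
Stanislawa is living and takes 1/12.
Ireneusz is living and takes 1/12.
Zofia is living and takes 1/6.
Urszula predeceased; the 1/2 allotted to Urszula's branch passes to Urszula's issue by representation.
The 1/2 is divided into 2 equal shares of 1/4 among Czeslaw, Pelagia.
Czeslaw is living and takes 1/4.
Pelagia predeceased; the 1/4 allotted to Pelagia's branch passes to Pelagia's issue by representation.
Danuta is the sole taker at this level and receives the full 1/4.

Bogdan 1/6; Czeslaw 1/4; Danuta 1/4; Ireneusz 1/12; Stanislawa 1/12; Zofia 1/6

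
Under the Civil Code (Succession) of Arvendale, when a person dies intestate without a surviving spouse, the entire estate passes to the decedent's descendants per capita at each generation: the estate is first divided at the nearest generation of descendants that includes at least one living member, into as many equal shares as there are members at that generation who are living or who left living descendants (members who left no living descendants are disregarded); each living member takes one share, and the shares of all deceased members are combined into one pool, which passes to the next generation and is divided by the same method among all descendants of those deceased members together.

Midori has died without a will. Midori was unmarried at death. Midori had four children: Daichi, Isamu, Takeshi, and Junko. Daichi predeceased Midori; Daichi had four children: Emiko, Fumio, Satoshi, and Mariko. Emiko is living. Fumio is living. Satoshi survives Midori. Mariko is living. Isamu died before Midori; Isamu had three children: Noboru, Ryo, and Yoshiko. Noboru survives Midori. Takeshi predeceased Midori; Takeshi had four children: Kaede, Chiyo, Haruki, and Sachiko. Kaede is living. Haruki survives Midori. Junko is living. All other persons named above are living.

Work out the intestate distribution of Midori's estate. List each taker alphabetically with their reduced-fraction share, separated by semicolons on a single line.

There is no surviving spouse, so the entire estate passes to Midori's descendants per capita at each generation.
At generation 1 (Daichi, Isamu, Takeshi, Junko) there are 4 shares of (1)/4 = 1/4 each.
Living: Junko — each takes 1/4.
Deceased: Daichi, Isamu, and Takeshi. Their combined 3/4 is pooled and carried to generation 2.
At generation 2 (Emiko, Fumio, Satoshi, Mariko, Noboru, Ryo, Yoshiko, Kaede, Chiyo, Haruki, Sachiko) there are 11 shares of (3/4)/11 = 3/44 each.
Living: Emiko, Fumio, Satoshi, Mariko, Noboru, Ryo, Yoshiko, Kaede, Chiyo, Haruki, and Sachiko — each takes 3/44.

Chiyo 3/44; Emiko 3/44; Fumio 3/44; Haruki 3/44; Junko 1/4; Kaede 3/44; Mariko 3/44; Noboru 3/44; Ryo 3/44; Sachiko 3/44; Satoshi 3/44; Yoshiko 3/44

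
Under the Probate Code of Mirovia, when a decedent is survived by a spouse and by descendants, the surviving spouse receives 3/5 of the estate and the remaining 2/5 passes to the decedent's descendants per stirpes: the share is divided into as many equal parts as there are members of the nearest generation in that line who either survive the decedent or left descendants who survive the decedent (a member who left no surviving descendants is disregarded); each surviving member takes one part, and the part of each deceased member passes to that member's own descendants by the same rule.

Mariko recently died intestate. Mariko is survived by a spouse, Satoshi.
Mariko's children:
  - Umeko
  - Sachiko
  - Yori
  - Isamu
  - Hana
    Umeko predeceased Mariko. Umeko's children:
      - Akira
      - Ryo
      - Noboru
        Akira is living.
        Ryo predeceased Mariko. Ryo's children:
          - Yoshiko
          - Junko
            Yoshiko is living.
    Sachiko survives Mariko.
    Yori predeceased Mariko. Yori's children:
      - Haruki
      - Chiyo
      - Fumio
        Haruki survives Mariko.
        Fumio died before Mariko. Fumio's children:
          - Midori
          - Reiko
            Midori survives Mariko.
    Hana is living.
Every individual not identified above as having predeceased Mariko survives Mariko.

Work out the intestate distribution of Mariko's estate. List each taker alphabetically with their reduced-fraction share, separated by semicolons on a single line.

Akira 2/75; Chiyo 2/75; Hana 2/25; Haruki 2/75; Isamu 2/25; Junko 1/75; Midori 1/75; Noboru 2/75; Reiko 1/75; Sachiko 2/25; Satoshi 3/5; Yoshiko 1/75

Satoshi, as surviving spouse, takes 3/5.
The remaining 2/5 passes to Mariko's descendants per stirpes.
The 2/5 is divided into 5 equal shares of 2/25 among Umeko, Sachiko, Yori, Isamu, Hana.
Umeko predeceased; the 2/25 allotted to Umeko's branch passes to Umeko's issue by representation.
The 2/25 is divided into 3 equal shares of 2/75 among Akira, Ryo, Noboru.
Akira is living and takes 2/75.
Ryo predeceased; the 2/75 allotted to Ryo's branch passes to Ryo's issue by representation.
The 2/75 is divided into 2 equal shares of 1/75 among Yoshiko, Junko.
Yoshiko is living and takes 1/75.
Junko is living and takes 1/75.
Noboru is living and takes 2/75.
Sachiko is living and takes 2/25.
Yori predeceased; the 2/25 allotted to Yori's branch passes to Yori's issue by representation.
The 2/25 is divided into 3 equal shares of 2/75 among Haruki, Chiyo, Fumio.
Haruki is living and takes 2/75.
Chiyo is living and takes 2/75.
Fumio predeceased; the 2/75 allotted to Fumio's branch passes to Fumio's issue by representation.
The 2/75 is divided into 2 equal shares of 1/75 among Midori, Reiko.
Midori is living and takes 1/75.
Reiko is living and takes 1/75.
Isamu is living and takes 2/25.
Hana is living and takes 2/25.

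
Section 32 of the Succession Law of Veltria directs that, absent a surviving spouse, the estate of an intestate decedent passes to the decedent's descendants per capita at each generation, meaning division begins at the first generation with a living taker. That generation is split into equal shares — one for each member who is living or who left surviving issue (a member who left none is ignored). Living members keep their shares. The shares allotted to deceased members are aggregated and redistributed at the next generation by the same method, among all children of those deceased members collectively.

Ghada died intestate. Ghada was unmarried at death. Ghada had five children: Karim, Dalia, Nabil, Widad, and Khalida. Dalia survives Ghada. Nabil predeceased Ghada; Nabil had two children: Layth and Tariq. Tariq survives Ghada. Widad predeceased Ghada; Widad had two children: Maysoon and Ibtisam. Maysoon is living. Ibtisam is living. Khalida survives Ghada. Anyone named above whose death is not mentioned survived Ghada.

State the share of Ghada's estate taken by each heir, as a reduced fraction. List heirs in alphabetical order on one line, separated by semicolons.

There is no surviving spouse, so the entire estate passes to Ghada's descendants per capita at each generation.
At generation 1 (Karim, Dalia, Nabil, Widad, Khalida) there are 5 shares of (1)/5 = 1/5 each.
Living: Karim, Dalia, and Khalida — each takes 1/5.
Deceased: Nabil and Widad. Their combined 2/5 is pooled and carried to generation 2.
At generation 2 (Layth, Tariq, Maysoon, Ibtisam) there are 4 shares of (2/5)/4 = 1/10 each.
Living: Layth, Tariq, Maysoon, and Ibtisam — each takes 1/10.

Dalia 1/5; Ibtisam 1/10; Karim 1/5; Khalida 1/5; Layth 1/10; Maysoon 1/10; Tariq 1/10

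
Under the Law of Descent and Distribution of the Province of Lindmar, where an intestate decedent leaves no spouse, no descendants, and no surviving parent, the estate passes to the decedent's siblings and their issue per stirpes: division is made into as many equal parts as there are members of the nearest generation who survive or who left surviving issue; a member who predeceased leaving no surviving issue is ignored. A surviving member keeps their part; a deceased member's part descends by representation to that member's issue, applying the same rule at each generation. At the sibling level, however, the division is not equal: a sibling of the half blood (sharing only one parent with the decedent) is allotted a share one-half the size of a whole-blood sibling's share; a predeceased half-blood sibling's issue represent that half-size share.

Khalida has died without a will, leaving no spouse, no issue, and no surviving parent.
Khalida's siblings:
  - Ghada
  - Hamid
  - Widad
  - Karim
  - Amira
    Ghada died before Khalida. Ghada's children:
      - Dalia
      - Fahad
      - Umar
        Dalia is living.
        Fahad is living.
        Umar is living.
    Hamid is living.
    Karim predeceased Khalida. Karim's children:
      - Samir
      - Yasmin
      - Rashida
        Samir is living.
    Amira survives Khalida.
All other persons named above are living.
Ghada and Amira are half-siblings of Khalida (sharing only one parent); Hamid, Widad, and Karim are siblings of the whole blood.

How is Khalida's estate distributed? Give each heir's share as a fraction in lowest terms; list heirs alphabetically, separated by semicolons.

Amira 1/8; Dalia 1/24; Fahad 1/24; Hamid 1/4; Rashida 1/12; Samir 1/12; Umar 1/24; Widad 1/4; Yasmin 1/12

No spouse, descendants, or parent survives, so the estate passes to Khalida's siblings per stirpes.
Half-blood siblings count for one-half the weight of whole-blood siblings at the initial division.
Dividing 1 in proportion to weights (total weight 4): Ghada (weight 1/2) → 1/8; Hamid (weight 1) → 1/4; Widad (weight 1) → 1/4; Karim (weight 1) → 1/4; Amira (weight 1/2) → 1/8.
Ghada predeceased; the 1/8 allotted to Ghada's branch passes to Ghada's issue by representation.
The 1/8 is divided into 3 equal shares of 1/24 among Dalia, Fahad, Umar.
Dalia is living and takes 1/24.
Fahad is living and takes 1/24.
Umar is living and takes 1/24.
Hamid is living and takes 1/4.
Widad is living and takes 1/4.
Karim predeceased; the 1/4 allotted to Karim's branch passes to Karim's issue by representation.
The 1/4 is divided into 3 equal shares of 1/12 among Samir, Yasmin, Rashida.
Samir is living and takes 1/12.
Yasmin is living and takes 1/12.
Rashida is living and takes 1/12.
Amira is living and takes 1/8.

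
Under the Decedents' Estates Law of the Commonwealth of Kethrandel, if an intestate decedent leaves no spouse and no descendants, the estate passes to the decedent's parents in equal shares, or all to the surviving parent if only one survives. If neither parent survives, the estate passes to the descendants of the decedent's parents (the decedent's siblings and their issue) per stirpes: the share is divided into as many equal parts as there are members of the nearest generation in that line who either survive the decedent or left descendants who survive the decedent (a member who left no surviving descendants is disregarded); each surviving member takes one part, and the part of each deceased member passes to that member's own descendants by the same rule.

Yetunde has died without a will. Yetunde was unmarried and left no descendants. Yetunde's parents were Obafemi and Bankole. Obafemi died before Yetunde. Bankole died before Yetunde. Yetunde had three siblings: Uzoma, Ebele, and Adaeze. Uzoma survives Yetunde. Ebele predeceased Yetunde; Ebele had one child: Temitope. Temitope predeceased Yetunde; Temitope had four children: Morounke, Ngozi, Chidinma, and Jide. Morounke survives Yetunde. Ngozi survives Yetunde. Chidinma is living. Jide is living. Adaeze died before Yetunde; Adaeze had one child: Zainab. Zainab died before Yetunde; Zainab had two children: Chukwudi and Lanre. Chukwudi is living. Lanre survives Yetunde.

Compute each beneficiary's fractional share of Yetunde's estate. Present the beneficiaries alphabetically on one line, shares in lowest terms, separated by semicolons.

Chidinma 1/12; Chukwudi 1/6; Jide 1/12; Lanre 1/6; Morounke 1/12; Ngozi 1/12; Uzoma 1/3

Neither parent survives and there are no descendants, so the estate passes to Yetunde's siblings and their issue per stirpes.
The estate is divided into 3 equal shares of 1/3 among Uzoma, Ebele, Adaeze.
Uzoma is living and takes 1/3.
Ebele predeceased; the 1/3 allotted to Ebele's branch passes to Ebele's issue by representation.
Temitope's line is the sole branch at this level, so the full 1/3 passes to Temitope's issue by representation.
The 1/3 is divided into 4 equal shares of 1/12 among Morounke, Ngozi, Chidinma, Jide.
Morounke is living and takes 1/12.
Ngozi is living and takes 1/12.
Chidinma is living and takes 1/12.
Jide is living and takes 1/12.
Adaeze predeceased; the 1/3 allotted to Adaeze's branch passes to Adaeze's issue by representation.
Zainab's line is the sole branch at this level, so the full 1/3 passes to Zainab's issue by representation.
The 1/3 is divided into 2 equal shares of 1/6 among Chukwudi, Lanre.
Chukwudi is living and takes 1/6.
Lanre is living and takes 1/6.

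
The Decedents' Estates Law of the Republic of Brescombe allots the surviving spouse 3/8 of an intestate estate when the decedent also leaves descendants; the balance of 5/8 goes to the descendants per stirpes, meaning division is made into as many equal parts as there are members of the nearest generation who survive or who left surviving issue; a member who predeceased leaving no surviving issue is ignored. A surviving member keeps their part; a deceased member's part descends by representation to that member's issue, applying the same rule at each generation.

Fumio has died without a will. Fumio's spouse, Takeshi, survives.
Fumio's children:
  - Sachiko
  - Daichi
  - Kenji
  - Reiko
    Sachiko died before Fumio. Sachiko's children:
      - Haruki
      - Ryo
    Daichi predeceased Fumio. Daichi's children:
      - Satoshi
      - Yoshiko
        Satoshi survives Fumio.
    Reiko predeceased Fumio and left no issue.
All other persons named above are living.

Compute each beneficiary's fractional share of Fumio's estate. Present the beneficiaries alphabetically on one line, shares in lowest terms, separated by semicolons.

Haruki 5/48; Kenji 5/24; Ryo 5/48; Satoshi 5/48; Takeshi 3/8; Yoshiko 5/48

Takeshi, as surviving spouse, takes 3/8.
The remaining 5/8 passes to Fumio's descendants per stirpes.
Reiko left no surviving issue, so that branch lapses and is disregarded.
The 5/8 is divided into 3 equal shares of 5/24 among Sachiko, Daichi, Kenji.
Sachiko predeceased; the 5/24 allotted to Sachiko's branch passes to Sachiko's issue by representation.
The 5/24 is divided into 2 equal shares of 5/48 among Haruki, Ryo.
Haruki is living and takes 5/48.
Ryo is living and takes 5/48.
Daichi predeceased; the 5/24 allotted to Daichi's branch passes to Daichi's issue by representation.
The 5/24 is divided into 2 equal shares of 5/48 among Satoshi, Yoshiko.
Satoshi is living and takes 5/48.
Yoshiko is living and takes 5/48.
Kenji is living and takes 5/24.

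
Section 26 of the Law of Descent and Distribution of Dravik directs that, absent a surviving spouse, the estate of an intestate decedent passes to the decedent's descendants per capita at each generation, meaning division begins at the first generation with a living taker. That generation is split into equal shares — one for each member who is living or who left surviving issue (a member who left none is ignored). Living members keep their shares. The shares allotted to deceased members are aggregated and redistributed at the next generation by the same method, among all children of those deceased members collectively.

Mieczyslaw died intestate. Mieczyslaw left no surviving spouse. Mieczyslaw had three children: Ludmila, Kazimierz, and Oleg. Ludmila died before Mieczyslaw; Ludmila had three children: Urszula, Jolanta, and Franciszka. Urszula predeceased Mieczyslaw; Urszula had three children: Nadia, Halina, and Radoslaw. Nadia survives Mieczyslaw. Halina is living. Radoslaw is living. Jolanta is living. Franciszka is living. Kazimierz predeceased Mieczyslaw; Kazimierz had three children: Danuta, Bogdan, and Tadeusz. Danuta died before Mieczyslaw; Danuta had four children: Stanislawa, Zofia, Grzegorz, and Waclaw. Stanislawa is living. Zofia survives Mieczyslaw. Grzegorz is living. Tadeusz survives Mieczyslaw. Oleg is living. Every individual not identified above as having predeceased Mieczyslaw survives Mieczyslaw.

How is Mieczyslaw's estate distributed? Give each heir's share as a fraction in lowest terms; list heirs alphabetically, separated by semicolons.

Bogdan 1/9; Franciszka 1/9; Grzegorz 2/63; Halina 2/63; Jolanta 1/9; Nadia 2/63; Oleg 1/3; Radoslaw 2/63; Stanislawa 2/63; Tadeusz 1/9; Waclaw 2/63; Zofia 2/63

There is no surviving spouse, so the entire estate passes to Mieczyslaw's descendants per capita at each generation.
At generation 1 (Ludmila, Kazimierz, Oleg) there are 3 shares of (1)/3 = 1/3 each.
Living: Oleg — each takes 1/3.
Deceased: Ludmila and Kazimierz. Their combined 2/3 is pooled and carried to generation 2.
At generation 2 (Urszula, Jolanta, Franciszka, Danuta, Bogdan, Tadeusz) there are 6 shares of (2/3)/6 = 1/9 each.
Living: Jolanta, Franciszka, Bogdan, and Tadeusz — each takes 1/9.
Deceased: Urszula and Danuta. Their combined 2/9 is pooled and carried to generation 3.
At generation 3 (Nadia, Halina, Radoslaw, Stanislawa, Zofia, Grzegorz, Waclaw) there are 7 shares of (2/9)/7 = 2/63 each.
Living: Nadia, Halina, Radoslaw, Stanislawa, Zofia, Grzegorz, and Waclaw — each takes 2/63.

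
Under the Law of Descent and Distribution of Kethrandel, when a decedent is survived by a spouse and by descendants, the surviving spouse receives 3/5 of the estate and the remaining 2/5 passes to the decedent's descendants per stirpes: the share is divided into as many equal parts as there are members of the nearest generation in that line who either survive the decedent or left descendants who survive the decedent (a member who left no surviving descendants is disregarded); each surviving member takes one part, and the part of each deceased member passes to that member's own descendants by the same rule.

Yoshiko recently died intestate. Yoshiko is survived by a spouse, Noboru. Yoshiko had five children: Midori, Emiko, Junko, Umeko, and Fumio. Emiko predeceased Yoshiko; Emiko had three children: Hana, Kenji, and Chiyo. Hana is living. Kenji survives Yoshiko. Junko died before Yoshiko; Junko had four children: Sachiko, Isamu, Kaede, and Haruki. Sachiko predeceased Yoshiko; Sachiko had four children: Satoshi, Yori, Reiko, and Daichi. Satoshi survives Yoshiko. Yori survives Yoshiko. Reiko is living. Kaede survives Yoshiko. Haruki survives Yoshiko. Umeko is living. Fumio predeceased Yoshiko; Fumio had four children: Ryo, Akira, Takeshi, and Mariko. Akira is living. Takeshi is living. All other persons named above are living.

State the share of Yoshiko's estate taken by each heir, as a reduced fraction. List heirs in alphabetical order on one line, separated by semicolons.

Akira 1/50; Chiyo 2/75; Daichi 1/200; Hana 2/75; Haruki 1/50; Isamu 1/50; Kaede 1/50; Kenji 2/75; Mariko 1/50; Midori 2/25; Noboru 3/5; Reiko 1/200; Ryo 1/50; Satoshi 1/200; Takeshi 1/50; Umeko 2/25; Yori 1/200

Noboru, as surviving spouse, takes 3/5.
The remaining 2/5 passes to Yoshiko's descendants per stirpes.
The 2/5 is divided into 5 equal shares of 2/25 among Midori, Emiko, Junko, Umeko, Fumio.
Midori is living and takes 2/25.
Emiko predeceased; the 2/25 allotted to Emiko's branch passes to Emiko's issue by representation.
The 2/25 is divided into 3 equal shares of 2/75 among Hana, Kenji, Chiyo.
Hana is living and takes 2/75.
Kenji is living and takes 2/75.
Chiyo is living and takes 2/75.
Junko predeceased; the 2/25 allotted to Junko's branch passes to Junko's issue by representation.
The 2/25 is divided into 4 equal shares of 1/50 among Sachiko, Isamu, Kaede, Haruki.
Sachiko predeceased; the 1/50 allotted to Sachiko's branch passes to Sachiko's issue by representation.
The 1/50 is divided into 4 equal shares of 1/200 among Satoshi, Yori, Reiko, Daichi.
Satoshi is living and takes 1/200.
Yori is living and takes 1/200.
Reiko is living and takes 1/200.
Daichi is living and takes 1/200.
Isamu is living and takes 1/50.
Kaede is living and takes 1/50.
Haruki is living and takes 1/50.
Umeko is living and takes 2/25.
Fumio predeceased; the 2/25 allotted to Fumio's branch passes to Fumio's issue by representation.
The 2/25 is divided into 4 equal shares of 1/50 among Ryo, Akira, Takeshi, Mariko.
Ryo is living and takes 1/50.
Akira is living and takes 1/50.
Takeshi is living and takes 1/50.
Mariko is living and takes 1/50.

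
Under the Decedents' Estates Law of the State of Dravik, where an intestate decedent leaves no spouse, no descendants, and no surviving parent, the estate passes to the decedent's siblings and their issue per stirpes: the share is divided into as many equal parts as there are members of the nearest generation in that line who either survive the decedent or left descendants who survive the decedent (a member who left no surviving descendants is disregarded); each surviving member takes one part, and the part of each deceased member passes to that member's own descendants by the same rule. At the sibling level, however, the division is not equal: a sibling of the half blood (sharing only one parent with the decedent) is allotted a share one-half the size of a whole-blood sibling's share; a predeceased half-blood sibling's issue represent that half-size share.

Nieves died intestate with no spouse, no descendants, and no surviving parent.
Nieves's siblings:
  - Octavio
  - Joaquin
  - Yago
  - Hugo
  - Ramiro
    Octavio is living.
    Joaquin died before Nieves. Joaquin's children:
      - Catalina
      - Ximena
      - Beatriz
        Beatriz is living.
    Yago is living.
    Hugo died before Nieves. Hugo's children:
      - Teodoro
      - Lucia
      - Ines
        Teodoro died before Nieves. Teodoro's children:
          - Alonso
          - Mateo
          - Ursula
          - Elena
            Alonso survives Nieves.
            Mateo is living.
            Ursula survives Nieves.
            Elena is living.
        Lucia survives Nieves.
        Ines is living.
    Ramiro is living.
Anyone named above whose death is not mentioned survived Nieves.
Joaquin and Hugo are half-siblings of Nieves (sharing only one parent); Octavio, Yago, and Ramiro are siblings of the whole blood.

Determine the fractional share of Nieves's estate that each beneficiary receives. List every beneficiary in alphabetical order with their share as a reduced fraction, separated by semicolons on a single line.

Alonso 1/96; Beatriz 1/24; Catalina 1/24; Elena 1/96; Ines 1/24; Lucia 1/24; Mateo 1/96; Octavio 1/4; Ramiro 1/4; Ursula 1/96; Ximena 1/24; Yago 1/4

No spouse, descendants, or parent survives, so the estate passes to Nieves's siblings per stirpes.
Half-blood siblings count for one-half the weight of whole-blood siblings at the initial division.
Dividing 1 in proportion to weights (total weight 4): Octavio (weight 1) → 1/4; Joaquin (weight 1/2) → 1/8; Yago (weight 1) → 1/4; Hugo (weight 1/2) → 1/8; Ramiro (weight 1) → 1/4.
Octavio is living and takes 1/4.
Joaquin predeceased; the 1/8 allotted to Joaquin's branch passes to Joaquin's issue by representation.
The 1/8 is divided into 3 equal shares of 1/24 among Catalina, Ximena, Beatriz.
Catalina is living and takes 1/24.
Ximena is living and takes 1/24.
Beatriz is living and takes 1/24.
Yago is living and takes 1/4.
Hugo predeceased; the 1/8 allotted to Hugo's branch passes to Hugo's issue by representation.
The 1/8 is divided into 3 equal shares of 1/24 among Teodoro, Lucia, Ines.
Teodoro predeceased; the 1/24 allotted to Teodoro's branch passes to Teodoro's issue by representation.
The 1/24 is divided into 4 equal shares of 1/96 among Alonso, Mateo, Ursula, Elena.
Alonso is living and takes 1/96.
Mateo is living and takes 1/96.
Ursula is living and takes 1/96.
Elena is living and takes 1/96.
Lucia is living and takes 1/24.
Ines is living and takes 1/24.
Ramiro is living and takes 1/4.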